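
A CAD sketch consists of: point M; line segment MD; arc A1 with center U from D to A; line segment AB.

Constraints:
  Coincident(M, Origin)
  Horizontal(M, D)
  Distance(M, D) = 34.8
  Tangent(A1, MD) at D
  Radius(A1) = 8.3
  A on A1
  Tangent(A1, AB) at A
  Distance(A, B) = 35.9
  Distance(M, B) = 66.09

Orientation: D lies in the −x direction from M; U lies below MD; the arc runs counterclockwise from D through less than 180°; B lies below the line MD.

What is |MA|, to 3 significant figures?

43.3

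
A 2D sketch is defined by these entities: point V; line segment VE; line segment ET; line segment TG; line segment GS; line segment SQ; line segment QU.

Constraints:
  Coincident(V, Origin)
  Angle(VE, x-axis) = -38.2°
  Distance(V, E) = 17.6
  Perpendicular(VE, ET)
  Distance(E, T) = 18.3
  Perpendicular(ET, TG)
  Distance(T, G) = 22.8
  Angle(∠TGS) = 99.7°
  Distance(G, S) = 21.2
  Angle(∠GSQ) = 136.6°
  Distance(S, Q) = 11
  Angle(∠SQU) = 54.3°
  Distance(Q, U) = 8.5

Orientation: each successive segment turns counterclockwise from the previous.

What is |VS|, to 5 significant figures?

9.1483

ET is perpendicular to TG, so TG runs at 141.80°; with |TG| = 22.8, G = (7.2304, 17.597). ∠TGS = 99.7° gives GS at -137.90° from the x-axis; with |GS| = 21.2, S = (-8.4995, 3.3839). Then |VS| = |S − V| = 9.1483.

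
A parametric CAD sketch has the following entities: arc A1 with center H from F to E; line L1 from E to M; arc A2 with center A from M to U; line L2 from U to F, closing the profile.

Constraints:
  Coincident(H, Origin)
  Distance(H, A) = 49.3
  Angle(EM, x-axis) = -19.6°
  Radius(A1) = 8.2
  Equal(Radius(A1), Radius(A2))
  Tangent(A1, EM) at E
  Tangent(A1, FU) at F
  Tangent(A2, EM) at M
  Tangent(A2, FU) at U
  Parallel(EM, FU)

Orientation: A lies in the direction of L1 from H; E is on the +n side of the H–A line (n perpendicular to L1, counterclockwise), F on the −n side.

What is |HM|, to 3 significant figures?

50.0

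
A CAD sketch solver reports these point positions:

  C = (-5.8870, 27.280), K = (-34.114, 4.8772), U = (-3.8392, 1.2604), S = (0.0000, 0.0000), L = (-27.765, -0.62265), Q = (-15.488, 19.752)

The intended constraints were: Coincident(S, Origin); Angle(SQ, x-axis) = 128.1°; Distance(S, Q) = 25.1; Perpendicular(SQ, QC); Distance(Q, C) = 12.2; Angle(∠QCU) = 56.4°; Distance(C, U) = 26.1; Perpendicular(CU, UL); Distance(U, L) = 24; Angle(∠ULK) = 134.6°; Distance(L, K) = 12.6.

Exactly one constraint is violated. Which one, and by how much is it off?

Distance(L, K) = 12.6 — off by 4.20.

S = (0.00, 0.00) ✓; SQ at 128.1° ✓; |SQ| = 25.10 ✓; ∠(SQ, QC) = 90.00° ✓; |QC| = 12.20 ✓; ∠QCU = 56.40° ✓; |CU| = 26.10 ✓; ∠(CU, UL) = 90.00° ✓; |UL| = 24.00 ✓; ∠ULK = 134.6° ✓; |LK| = 8.400 ✗.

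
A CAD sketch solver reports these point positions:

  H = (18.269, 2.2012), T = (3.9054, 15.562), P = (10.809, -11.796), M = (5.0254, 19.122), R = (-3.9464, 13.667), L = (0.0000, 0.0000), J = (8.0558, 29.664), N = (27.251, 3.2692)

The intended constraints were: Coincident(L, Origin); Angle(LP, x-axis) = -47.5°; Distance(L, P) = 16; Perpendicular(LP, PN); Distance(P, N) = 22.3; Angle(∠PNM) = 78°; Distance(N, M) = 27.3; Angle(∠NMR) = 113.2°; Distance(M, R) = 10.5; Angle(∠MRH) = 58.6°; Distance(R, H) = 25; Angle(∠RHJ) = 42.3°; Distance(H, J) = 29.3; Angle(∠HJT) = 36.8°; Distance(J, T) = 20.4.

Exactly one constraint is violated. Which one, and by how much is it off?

Distance(J, T) = 20.4 — off by 5.70.

L = (0.00, 0.00) ✓; LP at -47.50° ✓; |LP| = 16.00 ✓; ∠(LP, PN) = 90.00° ✓; |PN| = 22.30 ✓; ∠PNM = 78.00° ✓; |NM| = 27.30 ✓; ∠NMR = 113.2° ✓; |MR| = 10.50 ✓; ∠MRH = 58.60° ✓; |RH| = 25.00 ✓; ∠RHJ = 42.30° ✓; |HJ| = 29.30 ✓; ∠HJT = 36.80° ✓; |JT| = 14.70 ✗.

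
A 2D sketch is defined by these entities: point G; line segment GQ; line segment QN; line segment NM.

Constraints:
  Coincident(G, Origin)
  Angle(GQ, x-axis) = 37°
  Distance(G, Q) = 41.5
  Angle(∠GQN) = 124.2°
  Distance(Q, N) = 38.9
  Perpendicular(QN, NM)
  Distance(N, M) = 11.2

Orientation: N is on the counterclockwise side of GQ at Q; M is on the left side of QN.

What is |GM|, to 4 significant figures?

66.38

G is at the origin; GQ runs at 37.0° with length 41.5, so Q = 41.5·(cos 37.0°, sin 37.0°) = (33.14, 24.98). ∠GQN = 124.2°, so QN runs at 37.0° + (180° − 124.2°) = 92.80° from the x-axis; with |QN| = 38.9, N = Q + 38.9·(cos 92.80°, sin 92.80°) = (31.24, 63.83). QN ⟂ NM; with |NM| = 11.2 on the left of QN, M = N + 11.2·(-0.9988, -0.04885) = (20.06, 63.28). Then |GM| = |M − G| = 66.38.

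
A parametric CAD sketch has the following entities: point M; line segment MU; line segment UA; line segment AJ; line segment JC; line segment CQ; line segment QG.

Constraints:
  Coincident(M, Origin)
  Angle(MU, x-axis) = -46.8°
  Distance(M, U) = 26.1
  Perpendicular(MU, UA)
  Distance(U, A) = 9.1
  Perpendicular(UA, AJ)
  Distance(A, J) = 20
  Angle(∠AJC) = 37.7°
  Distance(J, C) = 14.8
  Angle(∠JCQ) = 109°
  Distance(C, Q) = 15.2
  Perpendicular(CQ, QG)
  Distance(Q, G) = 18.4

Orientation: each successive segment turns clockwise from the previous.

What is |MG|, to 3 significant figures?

31.3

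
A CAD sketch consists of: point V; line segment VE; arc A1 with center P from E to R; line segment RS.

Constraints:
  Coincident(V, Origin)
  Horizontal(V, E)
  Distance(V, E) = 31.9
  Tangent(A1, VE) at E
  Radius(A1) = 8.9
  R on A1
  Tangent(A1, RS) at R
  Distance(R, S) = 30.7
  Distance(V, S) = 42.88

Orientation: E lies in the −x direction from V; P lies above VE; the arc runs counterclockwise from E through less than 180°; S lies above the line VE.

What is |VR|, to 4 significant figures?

24.35

V is at the origin; V and E share the same y with |VE| = 31.9 and E on the −x side, so E = (-31.90, 0.000). Tangency of A1 to VE means the radius PE is perpendicular to VE, so P = E + (0, 8.9) = (-31.90, 8.900). Since PR ⟂ RS (tangency), |PS| = √(8.9² + 30.7²) = 31.96 regardless of where R sits on A1. So S lies on both circle(V, 42.88) and circle(P, 31.96); the above-VE intersection is S = (-19.32, 38.28). R is the foot of the tangent from S: R = (-23.07, 7.813).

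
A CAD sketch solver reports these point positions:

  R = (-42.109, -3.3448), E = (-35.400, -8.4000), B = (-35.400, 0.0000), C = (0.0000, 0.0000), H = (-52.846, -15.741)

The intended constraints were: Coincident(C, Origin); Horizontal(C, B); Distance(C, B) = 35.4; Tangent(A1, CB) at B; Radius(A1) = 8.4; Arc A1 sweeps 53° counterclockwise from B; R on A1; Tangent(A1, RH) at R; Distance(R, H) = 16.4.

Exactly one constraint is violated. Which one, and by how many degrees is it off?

Tangent(A1, RH) at R — off by 3.90°.

C = (0.00, 0.00) ✓; C.y = 0.00, B.y = 0.00 ✓; |CB| = 35.40 ✓; ∠(EB, BC) = 90.00° ✓; |EB| = 8.400 ✓; bearing(E→R) − bearing(E→B) = 53.00° ✓; |ER| = 8.400 ✓; ∠(ER, RH) = 93.90° ✗; |RH| = 16.40 ✓.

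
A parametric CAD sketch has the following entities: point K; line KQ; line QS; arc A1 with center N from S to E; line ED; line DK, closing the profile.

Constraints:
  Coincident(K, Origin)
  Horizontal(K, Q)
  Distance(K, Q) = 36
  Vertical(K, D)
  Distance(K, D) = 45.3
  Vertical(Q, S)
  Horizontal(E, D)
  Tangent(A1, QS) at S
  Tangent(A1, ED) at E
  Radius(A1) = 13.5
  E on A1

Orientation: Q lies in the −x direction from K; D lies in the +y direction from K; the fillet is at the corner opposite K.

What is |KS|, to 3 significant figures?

48.0

K is at the origin; K and Q share the same y with |KQ| = 36.0 and Q on the −x side, so Q = (-36.0, 0.00). K and D share the same x with |KD| = 45.3 and D on the +y side, so D = (0.00, 45.3). The virtual corner opposite K is at (-36.0, 45.3). Since A1 is tangent to QS there, NS ⟂ QS and since A1 is tangent to ED there, NE ⟂ ED, with radius 13.5, so the center N sits 13.5 in from both sides at N = (-22.5, 31.8). That places the tangent points at S = (-36.0, 31.8) on QS and E = (-22.5, 45.3) on ED. Then |KS| = |S − K| = 48.0.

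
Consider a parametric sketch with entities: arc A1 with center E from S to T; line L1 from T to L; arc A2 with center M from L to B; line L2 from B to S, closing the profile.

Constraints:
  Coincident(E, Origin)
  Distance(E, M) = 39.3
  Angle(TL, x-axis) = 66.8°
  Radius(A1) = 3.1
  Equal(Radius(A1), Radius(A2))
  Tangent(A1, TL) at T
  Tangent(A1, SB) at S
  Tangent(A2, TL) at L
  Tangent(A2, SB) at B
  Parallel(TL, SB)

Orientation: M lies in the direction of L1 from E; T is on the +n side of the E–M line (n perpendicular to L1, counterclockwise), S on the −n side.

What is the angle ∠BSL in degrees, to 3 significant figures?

8.97°

Tangency of A1 to both parallel lines with radius 3.1 puts T and S at E ± 3.1·n: T = (-2.85, 1.22), S = (2.85, -1.22). Equal radii place L and B the same way about M: L = M + 3.1·n = (12.6, 37.3), B = M − 3.1·n = (18.3, 34.9). Then cos ∠BSL = SB·SL / (|SB||SL|), giving 8.97°.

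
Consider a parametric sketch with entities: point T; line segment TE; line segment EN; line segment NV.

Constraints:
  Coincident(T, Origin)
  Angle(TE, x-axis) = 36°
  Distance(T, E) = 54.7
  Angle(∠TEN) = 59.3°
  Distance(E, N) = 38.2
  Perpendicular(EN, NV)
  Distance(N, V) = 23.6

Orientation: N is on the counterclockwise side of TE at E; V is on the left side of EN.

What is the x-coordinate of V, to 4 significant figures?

-0.1663

T is at the origin; TE runs at 36.0° with length 54.7, so E = 54.7·(cos 36.0°, sin 36.0°) = (44.25, 32.15). ∠TEN = 59.3°, so EN runs at 36.0° + (180° − 59.3°) = 156.7° from the x-axis; with |EN| = 38.2, N = E + 38.2·(cos 156.7°, sin 156.7°) = (9.169, 47.26). EN ⟂ NV; with |NV| = 23.6 on the left of EN, V = N + 23.6·(-0.3955, -0.9184) = (-0.1663, 25.59). So V.x = -0.1663.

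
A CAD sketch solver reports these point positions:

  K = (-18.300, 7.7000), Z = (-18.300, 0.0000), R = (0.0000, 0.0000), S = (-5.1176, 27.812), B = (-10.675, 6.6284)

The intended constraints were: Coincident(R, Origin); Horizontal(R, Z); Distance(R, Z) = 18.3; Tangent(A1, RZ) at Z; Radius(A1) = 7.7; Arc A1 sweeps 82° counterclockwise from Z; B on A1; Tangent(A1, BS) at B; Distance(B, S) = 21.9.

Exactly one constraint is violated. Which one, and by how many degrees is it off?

Tangent(A1, BS) at B — off by 6.70°.

R = (0.00, 0.00) ✓; R.y = 0.00, Z.y = 0.00 ✓; |RZ| = 18.30 ✓; ∠(KZ, ZR) = 90.00° ✓; |KZ| = 7.700 ✓; bearing(K→B) − bearing(K→Z) = 82.00° ✓; |KB| = 7.700 ✓; ∠(KB, BS) = 96.70° ✗; |BS| = 21.90 ✓.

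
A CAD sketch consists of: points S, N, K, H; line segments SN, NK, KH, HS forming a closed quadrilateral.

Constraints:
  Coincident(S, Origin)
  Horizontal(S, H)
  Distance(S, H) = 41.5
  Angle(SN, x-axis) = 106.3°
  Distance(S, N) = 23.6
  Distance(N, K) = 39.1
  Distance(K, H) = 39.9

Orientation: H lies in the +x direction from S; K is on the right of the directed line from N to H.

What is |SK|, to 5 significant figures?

15.500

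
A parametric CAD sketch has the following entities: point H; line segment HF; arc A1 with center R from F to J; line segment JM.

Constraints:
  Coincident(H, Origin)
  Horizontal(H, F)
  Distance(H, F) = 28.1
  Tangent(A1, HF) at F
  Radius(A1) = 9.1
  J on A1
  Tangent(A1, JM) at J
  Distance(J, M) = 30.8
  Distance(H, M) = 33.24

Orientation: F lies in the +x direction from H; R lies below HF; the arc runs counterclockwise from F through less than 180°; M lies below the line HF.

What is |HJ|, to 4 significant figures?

20.58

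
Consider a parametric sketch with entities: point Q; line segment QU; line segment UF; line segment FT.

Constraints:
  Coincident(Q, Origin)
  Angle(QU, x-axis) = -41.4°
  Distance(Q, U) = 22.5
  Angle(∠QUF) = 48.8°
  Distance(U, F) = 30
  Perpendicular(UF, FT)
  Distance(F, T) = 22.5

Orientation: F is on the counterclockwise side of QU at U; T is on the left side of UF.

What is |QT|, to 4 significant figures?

16.17

Q is at the origin; QU runs at -41.4° with length 22.5, so U = 22.5·(cos -41.4°, sin -41.4°) = (16.88, -14.88). ∠QUF = 48.8°, so UF runs at -41.4° + (180° − 48.8°) = 89.80° from the x-axis; with |UF| = 30.0, F = U + 30.0·(cos 89.80°, sin 89.80°) = (16.98, 15.12). UF ⟂ FT; with |FT| = 22.5 on the left of UF, T = F + 22.5·(-1.000, 0.003491) = (-5.518, 15.20). Then |QT| = |T − Q| = 16.17.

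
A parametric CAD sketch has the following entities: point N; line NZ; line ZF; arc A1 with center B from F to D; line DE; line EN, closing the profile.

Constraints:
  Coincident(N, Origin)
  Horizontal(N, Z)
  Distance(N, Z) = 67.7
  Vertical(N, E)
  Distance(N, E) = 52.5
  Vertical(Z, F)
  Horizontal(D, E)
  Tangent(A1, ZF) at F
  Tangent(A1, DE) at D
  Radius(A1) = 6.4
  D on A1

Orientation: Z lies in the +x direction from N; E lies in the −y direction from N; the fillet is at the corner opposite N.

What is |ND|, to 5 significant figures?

80.709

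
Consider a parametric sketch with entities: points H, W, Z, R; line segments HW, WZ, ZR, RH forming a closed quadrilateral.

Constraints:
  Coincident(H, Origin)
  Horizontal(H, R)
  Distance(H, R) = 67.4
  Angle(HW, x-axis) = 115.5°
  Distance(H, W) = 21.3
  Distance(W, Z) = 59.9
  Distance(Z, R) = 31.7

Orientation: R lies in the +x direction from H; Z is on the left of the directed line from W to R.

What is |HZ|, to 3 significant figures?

56.9

H is at the origin; HR is horizontal with |HR| = 67.4 and R in +x, so R = (67.4, 0). HW runs at 115.5° with |HW| = 21.3, so W = (-9.17, 19.2). Z is determined by |WZ| = 59.9 and |ZR| = 31.7 together: it lies at the intersection of circle(W, 59.9) and circle(R, 31.7). With |WR| = 78.9, the foot of the radical line on WR is 55.8 from W and the perpendicular offset is √(59.9² − 55.8²) = 21.7. Taking the left-of-WR solution: Z = (50.3, 26.7).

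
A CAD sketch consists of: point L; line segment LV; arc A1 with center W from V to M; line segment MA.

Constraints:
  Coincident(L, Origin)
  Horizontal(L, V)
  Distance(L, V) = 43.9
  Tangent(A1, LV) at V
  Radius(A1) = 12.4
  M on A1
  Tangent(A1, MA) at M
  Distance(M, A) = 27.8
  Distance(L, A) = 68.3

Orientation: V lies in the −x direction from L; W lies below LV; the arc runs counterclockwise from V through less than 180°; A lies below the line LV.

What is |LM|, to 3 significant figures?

57.8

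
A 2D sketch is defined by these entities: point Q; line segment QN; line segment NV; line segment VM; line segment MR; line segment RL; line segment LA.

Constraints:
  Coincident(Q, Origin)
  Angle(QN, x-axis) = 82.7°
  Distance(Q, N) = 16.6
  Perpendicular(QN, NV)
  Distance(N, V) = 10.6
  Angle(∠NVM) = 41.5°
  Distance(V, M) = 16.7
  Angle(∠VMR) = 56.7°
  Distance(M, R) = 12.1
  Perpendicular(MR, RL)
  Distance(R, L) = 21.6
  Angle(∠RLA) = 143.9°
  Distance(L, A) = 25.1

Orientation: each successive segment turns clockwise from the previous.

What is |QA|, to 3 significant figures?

40.9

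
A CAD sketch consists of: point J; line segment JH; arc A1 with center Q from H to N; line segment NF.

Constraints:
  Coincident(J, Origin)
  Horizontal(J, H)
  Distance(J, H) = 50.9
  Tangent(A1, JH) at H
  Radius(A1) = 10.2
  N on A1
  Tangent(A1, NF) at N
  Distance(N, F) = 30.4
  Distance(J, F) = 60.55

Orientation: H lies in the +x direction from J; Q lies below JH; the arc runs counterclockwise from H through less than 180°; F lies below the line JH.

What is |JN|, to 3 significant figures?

42.3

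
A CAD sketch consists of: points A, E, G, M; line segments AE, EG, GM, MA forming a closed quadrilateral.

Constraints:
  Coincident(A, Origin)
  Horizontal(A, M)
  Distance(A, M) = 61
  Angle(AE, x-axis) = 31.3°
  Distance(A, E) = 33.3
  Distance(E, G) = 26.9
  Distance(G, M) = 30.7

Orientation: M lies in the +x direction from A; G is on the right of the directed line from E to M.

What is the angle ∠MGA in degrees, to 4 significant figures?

145.7°

A is at the origin; A and M share the same y with |AM| = 61.0 and M in +x, so M = (61.0, 0). AE runs at 31.3° with |AE| = 33.3, so E = (28.45, 17.30). G is determined by |EG| = 26.9 and |GM| = 30.7 together: it lies at the intersection of circle(E, 26.9) and circle(M, 30.7). With |EM| = 36.86, the foot of the radical line on EM is 15.46 from E and the perpendicular offset is √(26.9² − 15.46²) = 22.01. Taking the right-of-EM solution: G = (31.77, -9.394).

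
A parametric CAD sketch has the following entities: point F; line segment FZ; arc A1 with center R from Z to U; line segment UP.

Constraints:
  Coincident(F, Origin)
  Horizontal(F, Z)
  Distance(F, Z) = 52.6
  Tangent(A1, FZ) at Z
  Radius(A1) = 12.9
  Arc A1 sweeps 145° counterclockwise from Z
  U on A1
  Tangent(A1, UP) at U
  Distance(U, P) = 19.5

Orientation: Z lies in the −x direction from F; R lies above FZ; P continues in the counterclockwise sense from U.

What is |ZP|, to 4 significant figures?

35.70

On A1, Z sits at bearing -90° from R; a 145° counterclockwise sweep puts U at bearing 55°, so U = R + 12.9·(cos 55°, sin 55°) = (-45.20, 23.47). A1 meets UP tangentially, so RU is at right angles to UP, so UP runs along (−sin 55°, cos 55°); with |UP| = 19.5, P = (-61.17, 34.65). Then |ZP| = |P − Z| = 35.70.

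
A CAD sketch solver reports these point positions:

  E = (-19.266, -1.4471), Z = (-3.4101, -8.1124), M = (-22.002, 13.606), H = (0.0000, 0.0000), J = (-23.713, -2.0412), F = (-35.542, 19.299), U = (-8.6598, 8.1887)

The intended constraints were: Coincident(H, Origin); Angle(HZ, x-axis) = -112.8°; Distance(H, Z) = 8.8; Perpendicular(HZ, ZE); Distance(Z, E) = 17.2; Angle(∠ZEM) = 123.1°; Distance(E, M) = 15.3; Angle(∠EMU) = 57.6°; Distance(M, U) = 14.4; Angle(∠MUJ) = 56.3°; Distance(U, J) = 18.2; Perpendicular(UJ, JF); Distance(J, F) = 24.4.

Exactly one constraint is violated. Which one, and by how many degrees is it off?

Perpendicular(UJ, JF) — off by 5.20°.

H = (0.00, 0.00) ✓; HZ at -112.8° ✓; |HZ| = 8.800 ✓; ∠(HZ, ZE) = 90.00° ✓; |ZE| = 17.20 ✓; ∠ZEM = 123.1° ✓; |EM| = 15.30 ✓; ∠EMU = 57.60° ✓; |MU| = 14.40 ✓; ∠MUJ = 56.30° ✓; |UJ| = 18.20 ✓; ∠(UJ, JF) = 95.20° ✗; |JF| = 24.40 ✓.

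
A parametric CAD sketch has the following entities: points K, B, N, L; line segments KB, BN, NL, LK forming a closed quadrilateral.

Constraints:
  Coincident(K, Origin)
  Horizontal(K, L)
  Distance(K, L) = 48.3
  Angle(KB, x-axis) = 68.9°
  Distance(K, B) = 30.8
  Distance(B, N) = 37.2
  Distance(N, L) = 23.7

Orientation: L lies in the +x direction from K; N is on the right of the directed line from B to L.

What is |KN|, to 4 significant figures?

25.91

K is at the origin; KL is horizontal with |KL| = 48.3 and L in +x, so L = (48.3, 0). KB runs at 68.9° with |KB| = 30.8, so B = (11.09, 28.73). N is determined by |BN| = 37.2 and |NL| = 23.7 together: it lies at the intersection of circle(B, 37.2) and circle(L, 23.7). With |BL| = 47.02, the foot of the radical line on BL is 32.25 from B and the perpendicular offset is √(37.2² − 32.25²) = 18.54. Taking the right-of-BL solution: N = (25.28, -5.650).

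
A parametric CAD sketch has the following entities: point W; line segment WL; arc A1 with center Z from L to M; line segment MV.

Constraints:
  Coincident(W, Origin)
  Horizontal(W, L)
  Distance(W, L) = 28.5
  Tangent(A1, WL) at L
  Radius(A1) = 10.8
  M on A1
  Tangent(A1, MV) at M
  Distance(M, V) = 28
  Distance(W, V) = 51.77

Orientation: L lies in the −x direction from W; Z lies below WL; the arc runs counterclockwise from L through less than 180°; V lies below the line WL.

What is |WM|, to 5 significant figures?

41.225

Checks: |ZM| = 10.80 ✓; ∠(ZM, MV) = 90.00° ✓; |MV| = 28.00 ✓; |WV| = 51.77 ✓.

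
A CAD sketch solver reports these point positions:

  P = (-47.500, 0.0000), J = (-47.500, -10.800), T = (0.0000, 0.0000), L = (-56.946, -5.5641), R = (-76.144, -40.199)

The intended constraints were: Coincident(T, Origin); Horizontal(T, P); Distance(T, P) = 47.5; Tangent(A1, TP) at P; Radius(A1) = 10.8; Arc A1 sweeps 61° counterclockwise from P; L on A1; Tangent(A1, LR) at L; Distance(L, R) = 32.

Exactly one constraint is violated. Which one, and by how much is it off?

Distance(L, R) = 32 — off by 7.60.

T = (0.00, 0.00) ✓; T.y = 0.00, P.y = 0.00 ✓; |TP| = 47.50 ✓; ∠(JP, PT) = 90.00° ✓; |JP| = 10.80 ✓; bearing(J→L) − bearing(J→P) = 61.00° ✓; |JL| = 10.80 ✓; ∠(JL, LR) = 90.00° ✓; |LR| = 39.60 ✗.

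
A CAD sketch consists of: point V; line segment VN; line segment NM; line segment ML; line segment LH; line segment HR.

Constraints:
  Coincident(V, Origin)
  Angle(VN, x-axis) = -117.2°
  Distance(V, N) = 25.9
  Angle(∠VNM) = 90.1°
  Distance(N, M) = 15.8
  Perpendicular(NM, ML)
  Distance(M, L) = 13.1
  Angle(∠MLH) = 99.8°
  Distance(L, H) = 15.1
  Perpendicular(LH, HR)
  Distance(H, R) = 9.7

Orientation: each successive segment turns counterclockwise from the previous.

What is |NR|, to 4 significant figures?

6.155

∠MLH = 99.8° gives LH at 142.9° from the x-axis; with |LH| = 15.1, H = (-3.834, -9.533). LH is perpendicular to HR, so HR runs at -127.1°; with |HR| = 9.7, R = (-9.685, -17.27). Then |NR| = |R − N| = 6.155.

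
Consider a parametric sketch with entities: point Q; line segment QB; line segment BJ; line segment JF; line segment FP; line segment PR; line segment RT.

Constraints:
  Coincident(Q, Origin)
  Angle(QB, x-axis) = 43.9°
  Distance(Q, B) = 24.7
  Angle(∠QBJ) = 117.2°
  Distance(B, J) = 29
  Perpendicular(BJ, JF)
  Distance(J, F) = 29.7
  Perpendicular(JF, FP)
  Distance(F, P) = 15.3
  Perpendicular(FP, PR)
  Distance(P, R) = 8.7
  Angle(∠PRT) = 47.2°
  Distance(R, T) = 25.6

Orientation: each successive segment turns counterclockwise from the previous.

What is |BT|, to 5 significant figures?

50.292

Q is at the origin; QB runs at 43.9° with length 24.7, so B = (17.798, 17.127). ∠QBJ = 117.2° gives BJ at 106.70° from the x-axis; with |BJ| = 29.0, J = (9.4642, 44.904). The perpendicularity gives JF at right angles to BJ, so JF runs at -163.30°; with |JF| = 29.7, F = (-18.983, 36.369). JF ⟂ FP, so FP runs at -73.300°; with |FP| = 15.3, P = (-14.587, 21.715). FP is perpendicular to PR, so PR runs at 16.700°; with |PR| = 8.7, R = (-6.2535, 24.215). ∠PRT = 47.2° gives RT at 149.50° from the x-axis; with |RT| = 25.6, T = (-28.311, 37.208). Then |BT| = |T − B| = 50.292.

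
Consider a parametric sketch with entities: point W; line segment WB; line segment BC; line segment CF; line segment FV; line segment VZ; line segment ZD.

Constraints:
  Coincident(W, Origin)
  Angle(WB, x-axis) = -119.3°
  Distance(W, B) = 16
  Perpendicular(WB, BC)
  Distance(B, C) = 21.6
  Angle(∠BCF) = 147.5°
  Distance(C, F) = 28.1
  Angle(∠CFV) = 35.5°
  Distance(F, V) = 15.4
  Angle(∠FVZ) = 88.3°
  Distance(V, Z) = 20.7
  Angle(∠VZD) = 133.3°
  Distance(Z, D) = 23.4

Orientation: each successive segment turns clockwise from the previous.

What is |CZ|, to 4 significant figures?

9.197

W is at the origin; WB runs at -119.3° with length 16.0, so B = (-7.830, -13.95). WB ⟂ BC, so BC runs at 150.7°; with |BC| = 21.6, C = (-26.67, -3.382). ∠BCF = 147.5° gives CF at 118.2° from the x-axis; with |CF| = 28.1, F = (-39.95, 21.38). ∠CFV = 35.5° gives FV at -26.30° from the x-axis; with |FV| = 15.4, V = (-26.14, 14.56). ∠FVZ = 88.3° gives VZ at -118.0° from the x-axis; with |VZ| = 20.7, Z = (-35.86, -3.718). Then |CZ| = |Z − C| = 9.197.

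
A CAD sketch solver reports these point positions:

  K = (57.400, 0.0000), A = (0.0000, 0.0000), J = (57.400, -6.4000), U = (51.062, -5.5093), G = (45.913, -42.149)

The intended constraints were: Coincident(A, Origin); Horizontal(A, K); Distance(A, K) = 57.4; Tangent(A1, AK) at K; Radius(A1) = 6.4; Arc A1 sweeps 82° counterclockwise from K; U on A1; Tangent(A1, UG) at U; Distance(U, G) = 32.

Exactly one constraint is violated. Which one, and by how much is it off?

Distance(U, G) = 32 — off by 5.00.

A = (0.00, 0.00) ✓; A.y = 0.00, K.y = 0.00 ✓; |AK| = 57.40 ✓; ∠(JK, KA) = 90.00° ✓; |JK| = 6.400 ✓; bearing(J→U) − bearing(J→K) = 82.00° ✓; |JU| = 6.400 ✓; ∠(JU, UG) = 90.00° ✓; |UG| = 37.00 ✗.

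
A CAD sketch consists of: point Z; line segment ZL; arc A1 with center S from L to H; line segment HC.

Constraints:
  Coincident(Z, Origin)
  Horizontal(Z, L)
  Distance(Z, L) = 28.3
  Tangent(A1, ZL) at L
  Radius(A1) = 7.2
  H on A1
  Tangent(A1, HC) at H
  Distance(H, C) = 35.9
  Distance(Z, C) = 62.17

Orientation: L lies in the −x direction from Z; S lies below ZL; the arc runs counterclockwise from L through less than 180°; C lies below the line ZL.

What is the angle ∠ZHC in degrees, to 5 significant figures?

122.47°

Z is at the origin; ZL is horizontal with |ZL| = 28.3 and L on the −x side, so L = (-28.300, 0.0000). The tangent condition forces SL to be normal to ZL, so S = L + (0, -7.2) = (-28.300, -7.2000). Since SH ⟂ HC (tangency), |SC| = √(7.2² + 35.9²) = 36.615 regardless of where H sits on A1. So C lies on both circle(Z, 62.17) and circle(S, 36.615); the below-ZL intersection is C = (-50.411, -36.385). H is the foot of the tangent from C: H = (-34.782, -4.0655).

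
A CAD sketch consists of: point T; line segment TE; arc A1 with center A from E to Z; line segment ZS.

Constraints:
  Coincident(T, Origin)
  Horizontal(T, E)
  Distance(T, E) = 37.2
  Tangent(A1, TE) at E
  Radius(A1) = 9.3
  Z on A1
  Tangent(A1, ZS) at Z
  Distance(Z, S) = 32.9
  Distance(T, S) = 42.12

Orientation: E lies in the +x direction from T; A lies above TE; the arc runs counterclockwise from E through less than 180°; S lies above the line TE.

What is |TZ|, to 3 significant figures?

46.3

T is at the origin; TE is horizontal with |TE| = 37.2 and E on the +x side, so E = (37.2, 0.00). Since A1 is tangent to TE there, AE ⟂ TE, so A = E + (0, 9.3) = (37.2, 9.30). Since AZ ⟂ ZS (tangency), |AS| = √(9.3² + 32.9²) = 34.2 regardless of where Z sits on A1. So S lies on both circle(T, 42.12) and circle(A, 34.2); the above-TE intersection is S = (18.4, 37.9). Z is the foot of the tangent from S: Z = (43.3, 16.3).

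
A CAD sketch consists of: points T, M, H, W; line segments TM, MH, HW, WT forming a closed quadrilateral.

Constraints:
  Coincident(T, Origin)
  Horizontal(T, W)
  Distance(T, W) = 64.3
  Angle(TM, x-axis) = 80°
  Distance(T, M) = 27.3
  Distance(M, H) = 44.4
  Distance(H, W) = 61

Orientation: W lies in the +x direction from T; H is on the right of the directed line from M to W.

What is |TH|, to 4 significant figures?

18.46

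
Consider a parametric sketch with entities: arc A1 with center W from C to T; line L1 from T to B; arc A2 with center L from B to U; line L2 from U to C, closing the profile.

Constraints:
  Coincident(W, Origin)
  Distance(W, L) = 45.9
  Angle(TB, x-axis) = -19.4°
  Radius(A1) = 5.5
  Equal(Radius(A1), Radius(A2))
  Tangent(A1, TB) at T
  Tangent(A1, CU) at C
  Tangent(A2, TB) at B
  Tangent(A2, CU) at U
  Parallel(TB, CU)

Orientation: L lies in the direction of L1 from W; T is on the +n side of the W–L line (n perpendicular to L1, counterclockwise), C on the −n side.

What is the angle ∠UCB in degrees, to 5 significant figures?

13.477°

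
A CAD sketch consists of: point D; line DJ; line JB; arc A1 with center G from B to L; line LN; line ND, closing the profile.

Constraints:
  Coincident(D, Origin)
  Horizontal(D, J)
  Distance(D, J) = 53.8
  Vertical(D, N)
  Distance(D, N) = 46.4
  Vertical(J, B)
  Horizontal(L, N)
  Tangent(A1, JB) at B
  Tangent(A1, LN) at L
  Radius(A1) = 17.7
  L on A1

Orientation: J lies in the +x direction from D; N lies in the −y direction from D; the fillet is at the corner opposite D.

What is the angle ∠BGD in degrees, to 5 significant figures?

141.51°

D is at the origin; D and J share the same y with |DJ| = 53.8 and J on the +x side, so J = (53.800, 0.0000). DN is vertical with |DN| = 46.4 and N on the −y side, so N = (0.0000, -46.400). The virtual corner opposite D is at (53.800, -46.400). Since A1 is tangent to JB there, GB ⟂ JB and A1 meets LN tangentially, so GL is at right angles to LN, with radius 17.7, so the center G sits 17.7 in from both sides at G = (36.100, -28.700). That places the tangent points at B = (53.800, -28.700) on JB and L = (36.100, -46.400) on LN. Then cos ∠BGD = GB·GD / (|GB||GD|), giving 141.51°.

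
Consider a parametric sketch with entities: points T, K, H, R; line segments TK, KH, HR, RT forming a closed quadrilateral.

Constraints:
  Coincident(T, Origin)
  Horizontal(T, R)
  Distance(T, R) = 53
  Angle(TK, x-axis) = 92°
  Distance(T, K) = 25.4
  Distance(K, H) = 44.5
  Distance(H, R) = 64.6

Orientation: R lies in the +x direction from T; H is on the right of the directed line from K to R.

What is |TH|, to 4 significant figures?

20.44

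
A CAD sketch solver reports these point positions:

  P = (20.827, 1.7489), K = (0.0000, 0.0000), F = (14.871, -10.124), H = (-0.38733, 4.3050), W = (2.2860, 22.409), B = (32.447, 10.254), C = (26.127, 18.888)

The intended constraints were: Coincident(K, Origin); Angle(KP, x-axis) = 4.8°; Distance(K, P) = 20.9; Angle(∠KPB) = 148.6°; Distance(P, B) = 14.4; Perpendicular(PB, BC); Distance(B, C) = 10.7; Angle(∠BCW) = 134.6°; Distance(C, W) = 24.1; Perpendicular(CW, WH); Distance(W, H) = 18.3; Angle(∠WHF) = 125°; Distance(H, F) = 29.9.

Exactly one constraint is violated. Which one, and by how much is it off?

Distance(H, F) = 29.9 — off by 8.90.

K = (0.00, 0.00) ✓; KP at 4.800° ✓; |KP| = 20.90 ✓; ∠KPB = 148.6° ✓; |PB| = 14.40 ✓; ∠(PB, BC) = 90.00° ✓; |BC| = 10.70 ✓; ∠BCW = 134.6° ✓; |CW| = 24.10 ✓; ∠(CW, WH) = 90.00° ✓; |WH| = 18.30 ✓; ∠WHF = 125.0° ✓; |HF| = 21.00 ✗.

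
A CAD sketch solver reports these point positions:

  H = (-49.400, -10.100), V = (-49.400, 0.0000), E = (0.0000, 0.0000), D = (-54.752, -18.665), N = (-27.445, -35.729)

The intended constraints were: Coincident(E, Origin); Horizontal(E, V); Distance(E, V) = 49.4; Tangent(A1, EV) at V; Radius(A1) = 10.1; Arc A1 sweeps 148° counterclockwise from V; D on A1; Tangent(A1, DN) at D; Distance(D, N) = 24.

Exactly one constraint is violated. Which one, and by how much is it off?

Distance(D, N) = 24 — off by 8.20.

E = (0.00, 0.00) ✓; E.y = 0.00, V.y = 0.00 ✓; |EV| = 49.40 ✓; ∠(HV, VE) = 90.00° ✓; |HV| = 10.10 ✓; bearing(H→D) − bearing(H→V) = 148.0° ✓; |HD| = 10.10 ✓; ∠(HD, DN) = 90.00° ✓; |DN| = 32.20 ✗.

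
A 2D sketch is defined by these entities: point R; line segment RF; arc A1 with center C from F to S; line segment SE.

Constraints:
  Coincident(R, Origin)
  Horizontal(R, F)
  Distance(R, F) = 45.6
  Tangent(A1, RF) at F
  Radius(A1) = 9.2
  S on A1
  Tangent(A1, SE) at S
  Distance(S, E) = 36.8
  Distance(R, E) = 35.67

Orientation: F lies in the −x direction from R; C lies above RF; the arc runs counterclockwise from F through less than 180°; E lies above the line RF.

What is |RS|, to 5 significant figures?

38.574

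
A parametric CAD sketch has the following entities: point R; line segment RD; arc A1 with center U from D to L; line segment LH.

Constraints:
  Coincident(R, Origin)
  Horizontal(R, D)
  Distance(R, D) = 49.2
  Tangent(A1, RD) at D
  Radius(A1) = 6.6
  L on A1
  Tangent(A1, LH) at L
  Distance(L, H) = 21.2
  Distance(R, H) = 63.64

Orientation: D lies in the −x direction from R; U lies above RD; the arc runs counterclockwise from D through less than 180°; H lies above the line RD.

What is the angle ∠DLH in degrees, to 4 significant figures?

115.3°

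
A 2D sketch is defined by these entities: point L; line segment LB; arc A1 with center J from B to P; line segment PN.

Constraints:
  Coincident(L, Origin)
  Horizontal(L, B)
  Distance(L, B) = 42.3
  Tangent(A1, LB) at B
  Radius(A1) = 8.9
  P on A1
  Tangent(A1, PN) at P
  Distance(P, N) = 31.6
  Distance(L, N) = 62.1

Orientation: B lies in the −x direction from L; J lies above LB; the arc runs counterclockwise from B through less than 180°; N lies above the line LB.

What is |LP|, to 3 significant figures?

36.2

L is at the origin; LB is horizontal with |LB| = 42.3 and B on the −x side, so B = (-42.3, 0.00). Since A1 is tangent to LB there, JB ⟂ LB, so J = B + (0, 8.9) = (-42.3, 8.90). Since JP ⟂ PN (tangency), |JN| = √(8.9² + 31.6²) = 32.8 regardless of where P sits on A1. So N lies on both circle(L, 62.1) and circle(J, 32.8); the above-LB intersection is N = (-46.2, 41.5). P is the foot of the tangent from N: P = (-34.1, 12.3).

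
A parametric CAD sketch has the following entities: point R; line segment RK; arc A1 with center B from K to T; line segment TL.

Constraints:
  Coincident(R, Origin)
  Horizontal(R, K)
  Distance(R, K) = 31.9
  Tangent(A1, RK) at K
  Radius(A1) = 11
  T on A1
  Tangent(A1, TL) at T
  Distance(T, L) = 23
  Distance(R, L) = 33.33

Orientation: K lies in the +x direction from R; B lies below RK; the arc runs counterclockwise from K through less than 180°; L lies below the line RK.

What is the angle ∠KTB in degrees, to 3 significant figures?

53.3°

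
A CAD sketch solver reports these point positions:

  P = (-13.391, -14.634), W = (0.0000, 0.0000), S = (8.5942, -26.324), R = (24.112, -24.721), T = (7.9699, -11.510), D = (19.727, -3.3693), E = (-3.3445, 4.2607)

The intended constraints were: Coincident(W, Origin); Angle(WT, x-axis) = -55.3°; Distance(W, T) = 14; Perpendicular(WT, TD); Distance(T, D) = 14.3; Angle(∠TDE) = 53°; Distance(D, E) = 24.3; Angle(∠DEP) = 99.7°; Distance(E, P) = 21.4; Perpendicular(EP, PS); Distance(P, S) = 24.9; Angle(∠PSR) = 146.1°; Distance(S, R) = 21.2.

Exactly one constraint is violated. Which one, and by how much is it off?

Distance(S, R) = 21.2 — off by 5.60.

W = (0.00, 0.00) ✓; WT at -55.30° ✓; |WT| = 14.00 ✓; ∠(WT, TD) = 90.00° ✓; |TD| = 14.30 ✓; ∠TDE = 53.00° ✓; |DE| = 24.30 ✓; ∠DEP = 99.70° ✓; |EP| = 21.40 ✓; ∠(EP, PS) = 90.00° ✓; |PS| = 24.90 ✓; ∠PSR = 146.1° ✓; |SR| = 15.60 ✗.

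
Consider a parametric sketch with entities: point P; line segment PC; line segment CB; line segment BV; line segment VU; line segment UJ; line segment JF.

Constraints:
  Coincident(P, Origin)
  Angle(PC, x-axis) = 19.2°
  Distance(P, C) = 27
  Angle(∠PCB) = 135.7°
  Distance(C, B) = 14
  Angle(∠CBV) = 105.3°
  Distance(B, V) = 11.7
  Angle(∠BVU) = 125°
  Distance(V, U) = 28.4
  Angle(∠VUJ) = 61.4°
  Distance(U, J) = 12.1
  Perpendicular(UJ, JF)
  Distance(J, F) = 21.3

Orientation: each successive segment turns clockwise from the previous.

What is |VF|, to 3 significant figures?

3.93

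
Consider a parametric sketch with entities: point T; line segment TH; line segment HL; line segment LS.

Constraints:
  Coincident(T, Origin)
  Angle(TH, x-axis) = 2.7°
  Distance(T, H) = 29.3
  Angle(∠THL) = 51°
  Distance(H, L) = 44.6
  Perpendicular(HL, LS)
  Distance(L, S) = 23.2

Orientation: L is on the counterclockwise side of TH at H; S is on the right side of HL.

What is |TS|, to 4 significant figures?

52.89

T is at the origin; TH runs at 2.7° with length 29.3, so H = 29.3·(cos 2.7°, sin 2.7°) = (29.27, 1.380). ∠THL = 51.0°, so HL runs at 2.7° + (180° − 51.0°) = 131.7° from the x-axis; with |HL| = 44.6, L = H + 44.6·(cos 131.7°, sin 131.7°) = (-0.4018, 34.68). HL is perpendicular to LS; with |LS| = 23.2 on the right of HL, S = L + 23.2·(0.7466, 0.6652) = (16.92, 50.11). Then |TS| = |S − T| = 52.89.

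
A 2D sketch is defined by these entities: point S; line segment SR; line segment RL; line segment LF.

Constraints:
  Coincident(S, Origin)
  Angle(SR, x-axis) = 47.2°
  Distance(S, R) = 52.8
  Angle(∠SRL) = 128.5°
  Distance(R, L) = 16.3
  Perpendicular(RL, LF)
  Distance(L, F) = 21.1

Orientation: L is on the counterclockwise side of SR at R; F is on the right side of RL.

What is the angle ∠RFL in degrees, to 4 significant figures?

37.69°

∠SRL = 128.5°, so RL runs at 47.2° + (180° − 128.5°) = 98.70° from the x-axis; with |RL| = 16.3, L = R + 16.3·(cos 98.70°, sin 98.70°) = (33.41, 54.85). The perpendicularity gives LF at right angles to RL; with |LF| = 21.1 on the right of RL, F = L + 21.1·(0.9885, 0.1513) = (54.27, 58.04). Then cos ∠RFL = FR·FL / (|FR||FL|), giving 37.69°.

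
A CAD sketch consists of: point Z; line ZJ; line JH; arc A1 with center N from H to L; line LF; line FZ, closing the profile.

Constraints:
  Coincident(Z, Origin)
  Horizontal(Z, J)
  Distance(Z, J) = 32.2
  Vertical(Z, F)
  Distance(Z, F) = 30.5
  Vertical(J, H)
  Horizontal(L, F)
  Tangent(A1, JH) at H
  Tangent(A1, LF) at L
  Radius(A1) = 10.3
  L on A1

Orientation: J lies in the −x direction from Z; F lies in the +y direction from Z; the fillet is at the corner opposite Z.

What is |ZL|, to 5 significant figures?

37.548

Z is at the origin; Z and J share the same y with |ZJ| = 32.2 and J on the −x side, so J = (-32.200, 0.0000). Z and F share the same x with |ZF| = 30.5 and F on the +y side, so F = (0.0000, 30.500). The virtual corner opposite Z is at (-32.200, 30.500). The tangent condition forces NH to be normal to JH and A1 meets LF tangentially, so NL is at right angles to LF, with radius 10.3, so the center N sits 10.3 in from both sides at N = (-21.900, 20.200). That places the tangent points at H = (-32.200, 20.200) on JH and L = (-21.900, 30.500) on LF. Then |ZL| = |L − Z| = 37.548.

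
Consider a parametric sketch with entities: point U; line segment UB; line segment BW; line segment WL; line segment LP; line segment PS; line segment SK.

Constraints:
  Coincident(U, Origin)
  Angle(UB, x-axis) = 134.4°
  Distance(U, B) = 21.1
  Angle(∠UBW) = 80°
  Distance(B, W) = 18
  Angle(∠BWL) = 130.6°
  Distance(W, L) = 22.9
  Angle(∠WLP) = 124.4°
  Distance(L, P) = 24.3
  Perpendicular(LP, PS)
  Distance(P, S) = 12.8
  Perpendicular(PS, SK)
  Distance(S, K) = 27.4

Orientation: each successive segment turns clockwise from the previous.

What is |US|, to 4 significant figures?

19.83

∠WLP = 124.4° gives LP at -70.60° from the x-axis; with |LP| = 24.3, P = (30.28, -3.602). The perpendicularity gives PS at right angles to LP, so PS runs at -160.6°; with |PS| = 12.8, S = (18.21, -7.854). Then |US| = |S − U| = 19.83.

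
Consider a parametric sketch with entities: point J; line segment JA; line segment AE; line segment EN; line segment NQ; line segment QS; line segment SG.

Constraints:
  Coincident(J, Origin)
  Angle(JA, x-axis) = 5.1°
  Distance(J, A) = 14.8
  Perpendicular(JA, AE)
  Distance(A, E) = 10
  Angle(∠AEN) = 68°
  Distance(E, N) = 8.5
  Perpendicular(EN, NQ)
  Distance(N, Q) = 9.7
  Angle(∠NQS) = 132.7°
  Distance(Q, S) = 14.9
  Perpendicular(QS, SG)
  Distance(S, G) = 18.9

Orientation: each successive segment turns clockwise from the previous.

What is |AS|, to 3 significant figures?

12.2

J is at the origin; JA runs at 5.1° with length 14.8, so A = (14.7, 1.32). JA is perpendicular to AE, so AE runs at -84.9°; with |AE| = 10.0, E = (15.6, -8.64). ∠AEN = 68.0° gives EN at 163° from the x-axis; with |EN| = 8.5, N = (7.50, -6.17). The perpendicularity gives NQ at right angles to EN, so NQ runs at 73.1°; with |NQ| = 9.7, Q = (10.3, 3.11). ∠NQS = 132.7° gives QS at 25.8° from the x-axis; with |QS| = 14.9, S = (23.7, 9.59). Then |AS| = |S − A| = 12.2.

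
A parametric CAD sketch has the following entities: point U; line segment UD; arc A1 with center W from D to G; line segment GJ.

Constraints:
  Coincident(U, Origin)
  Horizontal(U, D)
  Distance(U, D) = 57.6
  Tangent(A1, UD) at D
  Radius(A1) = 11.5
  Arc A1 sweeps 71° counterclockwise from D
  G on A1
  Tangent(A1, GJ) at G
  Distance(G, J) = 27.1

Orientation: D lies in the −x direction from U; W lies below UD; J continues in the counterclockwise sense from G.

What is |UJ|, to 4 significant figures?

84.20

U is at the origin; UD is horizontal with |UD| = 57.6 and D on the −x side, so D = (-57.60, 0.000). The tangent condition forces WD to be normal to UD, so W = D + (0, -11.5) = (-57.60, -11.50). On A1, D sits at bearing 90° from W; a 71° counterclockwise sweep puts G at bearing 161°, so G = W + 11.5·(cos 161°, sin 161°) = (-68.47, -7.756). Tangency of A1 to GJ means the radius WG is perpendicular to GJ, so GJ runs along (−sin 161°, cos 161°); with |GJ| = 27.1, J = (-77.30, -33.38). Then |UJ| = |J − U| = 84.20.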